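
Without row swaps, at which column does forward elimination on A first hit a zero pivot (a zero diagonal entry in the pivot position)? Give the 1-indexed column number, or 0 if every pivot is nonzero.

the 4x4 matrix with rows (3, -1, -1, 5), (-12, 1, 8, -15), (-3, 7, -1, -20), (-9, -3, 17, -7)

first zero-pivot column = 0

Naive forward elimination:
R2 <- R2 - (-4)*R1:  [  0  -3   4   5 ]
R3 <- R3 - (-1)*R1:  [   0    6   -2  -15 ]
R4 <- R4 - (-3)*R1:  [  0  -6  14   8 ]
R3 <- R3 - (-2)*R2:  [  0   0   6  -5 ]
R4 <- R4 - (2)*R2:  [  0   0   6  -2 ]
R4 <- R4 - (1)*R3:  [ 0  0  0  3 ]
All pivots nonzero; naive elimination completes without hitting a zero pivot.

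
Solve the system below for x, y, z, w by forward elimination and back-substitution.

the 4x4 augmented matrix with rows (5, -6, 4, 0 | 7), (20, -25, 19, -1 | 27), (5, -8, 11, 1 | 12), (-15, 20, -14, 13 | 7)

(3, 2, 1, 2)

Forward elimination on [A|b]:
R2 <- R2 - (4)*R1:  [  0  -1   3  -1  -1 ]
R3 <- R3 - (1)*R1:  [  0  -2   7   1   5 ]
R4 <- R4 - (-3)*R1:  [  0   2  -2  13  28 ]
R3 <- R3 - (2)*R2:  [ 0  0  1  3  7 ]
R4 <- R4 - (-2)*R2:  [  0   0   4  11  26 ]
R4 <- R4 - (4)*R3:  [  0   0   0  -1  -2 ]
Row echelon form:
[ 5  -6  4   0  |   7 ]
[ 0  -1  3  -1  |  -1 ]
[ 0   0  1   3  |   7 ]
[ 0   0  0  -1  |  -2 ]
Back-substitution:
w = (-2) / -1 = 2
z = (7 - (3)*(2)) / 1 = 1
y = (-1 - (3)*(1) - (-1)*(2)) / -1 = 2
x = (7 - (-6)*(2) - (4)*(1)) / 5 = 3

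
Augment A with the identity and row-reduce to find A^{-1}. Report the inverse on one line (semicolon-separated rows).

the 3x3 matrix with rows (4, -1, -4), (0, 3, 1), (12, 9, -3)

Gauss-Jordan on [A | I]:
R1 <- (1/4)*R1:  [    1  -1/4    -1  |   1/4     0     0 ]
R3 <- R3 - (12)*R1:  [  0  12   9  |  -3   0   1 ]
R2 <- (1/3)*R2:  [   0    1  1/3  |    0  1/3    0 ]
R1 <- R1 - (-1/4)*R2:  [      1       0  -11/12  |     1/4    1/12       0 ]
R3 <- R3 - (12)*R2:  [  0   0   5  |  -3  -4   1 ]
R3 <- (1/5)*R3:  [    0     0     1  |  -3/5  -4/5   1/5 ]
R1 <- R1 - (-11/12)*R3:  [      1       0       0  |   -3/10  -13/20   11/60 ]
R2 <- R2 - (1/3)*R3:  [     0      1      0  |    1/5    3/5  -1/15 ]
Right block of [I | A^{-1}] is the inverse:
[ -3/10  -13/20  11/60 ]
[   1/5     3/5  -1/15 ]
[  -3/5    -4/5    1/5 ]

inverse = [-3/10 -13/20 11/60; 1/5 3/5 -1/15; -3/5 -4/5 1/5]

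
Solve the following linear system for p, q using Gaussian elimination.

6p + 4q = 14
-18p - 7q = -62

Forward elimination on [A|b]:
R2 <- R2 - (-3)*R1:  [   0    5  -20 ]
Row echelon form:
[ 6  4  |   14 ]
[ 0  5  |  -20 ]
Back-substitution:
q = (-20) / 5 = -4
p = (14 - (4)*(-4)) / 6 = 5

(5, -4)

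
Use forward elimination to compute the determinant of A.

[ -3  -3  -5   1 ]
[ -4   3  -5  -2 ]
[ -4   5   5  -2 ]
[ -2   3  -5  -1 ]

det(A) = -200

Forward elimination:
R2 <- R2 - (4/3)*R1:  [     0      7    5/3  -10/3 ]
R3 <- R3 - (4/3)*R1:  [     0      9   35/3  -10/3 ]
R4 <- R4 - (2/3)*R1:  [    0     5  -5/3  -5/3 ]
R3 <- R3 - (9/7)*R2:  [      0       0  200/21   20/21 ]
R4 <- R4 - (5/7)*R2:  [     0      0  -20/7    5/7 ]
R4 <- R4 - (-3/10)*R3:  [ 0  0  0  1 ]
Upper-triangular form:
[ -3  -3      -5      1 ]
[  0   7     5/3  -10/3 ]
[  0   0  200/21  20/21 ]
[  0   0       0      1 ]
det(A) = (-1)^0 * (-3) * (7) * (200/21) * (1) = -200  (0 row swaps -> sign +1)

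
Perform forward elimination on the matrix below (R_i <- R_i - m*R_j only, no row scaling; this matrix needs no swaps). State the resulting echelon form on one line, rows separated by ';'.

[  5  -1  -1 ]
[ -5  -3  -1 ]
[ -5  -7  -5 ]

Forward elimination:
R2 <- R2 - (-1)*R1:  [  0  -4  -2 ]
R3 <- R3 - (-1)*R1:  [  0  -8  -6 ]
R3 <- R3 - (2)*R2:  [  0   0  -2 ]
Row echelon form:
[ 5  -1  -1 ]
[ 0  -4  -2 ]
[ 0   0  -2 ]

REF = [5 -1 -1; 0 -4 -2; 0 0 -2]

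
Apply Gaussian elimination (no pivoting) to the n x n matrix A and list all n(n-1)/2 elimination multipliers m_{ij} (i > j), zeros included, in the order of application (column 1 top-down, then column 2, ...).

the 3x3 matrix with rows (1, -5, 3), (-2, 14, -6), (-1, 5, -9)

Forward elimination:
R2 <- R2 - (-2)*R1:  [ 0  4  0 ]
R3 <- R3 - (-1)*R1:  [  0   0  -6 ]
R3: entry in column 2 is already 0 -> m_{32} = 0 (no row operation needed)
Multipliers (in order of application): m_{21} = -2, m_{31} = -1, m_{32} = 0

multipliers: -2, -1, 0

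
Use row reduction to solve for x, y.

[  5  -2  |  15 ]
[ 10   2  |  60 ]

Forward elimination on [A|b]:
R2 <- R2 - (2)*R1:  [  0   6  30 ]
Row echelon form:
[ 5  -2  |  15 ]
[ 0   6  |  30 ]
Back-substitution:
y = (30) / 6 = 5
x = (15 - (-2)*(5)) / 5 = 5

(5, 5)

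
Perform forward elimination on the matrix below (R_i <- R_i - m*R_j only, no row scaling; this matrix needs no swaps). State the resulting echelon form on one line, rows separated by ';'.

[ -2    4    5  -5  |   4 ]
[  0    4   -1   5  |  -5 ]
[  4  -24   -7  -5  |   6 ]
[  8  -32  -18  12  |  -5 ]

Forward elimination:
R3 <- R3 - (-2)*R1:  [   0  -16    3  -15   14 ]
R4 <- R4 - (-4)*R1:  [   0  -16    2   -8   11 ]
R3 <- R3 - (-4)*R2:  [  0   0  -1   5  -6 ]
R4 <- R4 - (-4)*R2:  [  0   0  -2  12  -9 ]
R4 <- R4 - (2)*R3:  [ 0  0  0  2  3 ]
Row echelon form:
[ -2  4   5  -5  |   4 ]
[  0  4  -1   5  |  -5 ]
[  0  0  -1   5  |  -6 ]
[  0  0   0   2  |   3 ]

REF = [-2 4 5 -5 4; 0 4 -1 5 -5; 0 0 -1 5 -6; 0 0 0 2 3]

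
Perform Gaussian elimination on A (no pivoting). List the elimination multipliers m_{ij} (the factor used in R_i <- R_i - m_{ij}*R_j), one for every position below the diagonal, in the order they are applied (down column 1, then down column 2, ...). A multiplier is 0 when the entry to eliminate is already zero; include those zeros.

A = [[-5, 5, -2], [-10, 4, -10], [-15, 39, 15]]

Forward elimination:
R2 <- R2 - (2)*R1:  [  0  -6  -6 ]
R3 <- R3 - (3)*R1:  [  0  24  21 ]
R3 <- R3 - (-4)*R2:  [  0   0  -3 ]
Multipliers (in order of application): m_{21} = 2, m_{31} = 3, m_{32} = -4

multipliers: 2, 3, -4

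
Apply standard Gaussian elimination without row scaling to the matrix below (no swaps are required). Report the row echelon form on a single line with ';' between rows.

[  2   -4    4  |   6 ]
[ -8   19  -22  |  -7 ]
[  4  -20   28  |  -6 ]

Forward elimination:
R2 <- R2 - (-4)*R1:  [  0   3  -6  17 ]
R3 <- R3 - (2)*R1:  [   0  -12   20  -18 ]
R3 <- R3 - (-4)*R2:  [  0   0  -4  50 ]
Row echelon form:
[ 2  -4   4  |   6 ]
[ 0   3  -6  |  17 ]
[ 0   0  -4  |  50 ]

REF = [2 -4 4 6; 0 3 -6 17; 0 0 -4 50]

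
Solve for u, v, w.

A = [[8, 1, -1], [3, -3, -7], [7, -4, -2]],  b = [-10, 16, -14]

(-2, 2, -4)

Forward elimination on [A|b]:
R2 <- R2 - (3/8)*R1:  [     0  -27/8  -53/8   79/4 ]
R3 <- R3 - (7/8)*R1:  [     0  -39/8   -9/8  -21/4 ]
R3 <- R3 - (13/9)*R2:  [      0       0    76/9  -304/9 ]
Row echelon form:
[ 8      1     -1  |     -10 ]
[ 0  -27/8  -53/8  |    79/4 ]
[ 0      0   76/9  |  -304/9 ]
Back-substitution:
w = (-304/9) / (76/9) = -4
v = (79/4 - (-53/8)*(-4)) / (-27/8) = 2
u = (-10 - (1)*(2) - (-1)*(-4)) / 8 = -2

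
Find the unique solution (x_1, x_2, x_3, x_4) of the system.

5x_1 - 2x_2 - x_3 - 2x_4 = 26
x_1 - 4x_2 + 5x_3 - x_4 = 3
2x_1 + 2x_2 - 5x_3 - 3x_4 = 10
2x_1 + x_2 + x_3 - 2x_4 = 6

(5, -1, -1, 1)

Forward elimination on [A|b]:
R2 <- R2 - (1/5)*R1:  [     0  -18/5   26/5   -3/5  -11/5 ]
R3 <- R3 - (2/5)*R1:  [     0   14/5  -23/5  -11/5   -2/5 ]
R4 <- R4 - (2/5)*R1:  [     0    9/5    7/5   -6/5  -22/5 ]
R3 <- R3 - (-7/9)*R2:  [     0      0   -5/9   -8/3  -19/9 ]
R4 <- R4 - (-1/2)*R2:  [     0      0      4   -3/2  -11/2 ]
R4 <- R4 - (-36/5)*R3:  [       0        0        0  -207/10  -207/10 ]
Row echelon form:
[ 5     -2    -1       -2  |       26 ]
[ 0  -18/5  26/5     -3/5  |    -11/5 ]
[ 0      0  -5/9     -8/3  |    -19/9 ]
[ 0      0     0  -207/10  |  -207/10 ]
Back-substitution:
x_4 = (-207/10) / (-207/10) = 1
x_3 = (-19/9 - (-8/3)*(1)) / (-5/9) = -1
x_2 = (-11/5 - (26/5)*(-1) - (-3/5)*(1)) / (-18/5) = -1
x_1 = (26 - (-2)*(-1) - (-1)*(-1) - (-2)*(1)) / 5 = 5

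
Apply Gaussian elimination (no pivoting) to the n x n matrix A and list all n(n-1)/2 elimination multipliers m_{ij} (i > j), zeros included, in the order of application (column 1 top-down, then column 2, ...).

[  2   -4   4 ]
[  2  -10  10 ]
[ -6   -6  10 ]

Forward elimination:
R2 <- R2 - (1)*R1:  [  0  -6   6 ]
R3 <- R3 - (-3)*R1:  [   0  -18   22 ]
R3 <- R3 - (3)*R2:  [ 0  0  4 ]
Multipliers (in order of application): m_{21} = 1, m_{31} = -3, m_{32} = 3

multipliers: 1, -3, 3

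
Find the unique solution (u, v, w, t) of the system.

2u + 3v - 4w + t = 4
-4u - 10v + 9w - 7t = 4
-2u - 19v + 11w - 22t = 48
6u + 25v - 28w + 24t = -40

(1, 2, 0, -4)

Forward elimination on [A|b]:
R2 <- R2 - (-2)*R1:  [  0  -4   1  -5  12 ]
R3 <- R3 - (-1)*R1:  [   0  -16    7  -21   52 ]
R4 <- R4 - (3)*R1:  [   0   16  -16   21  -52 ]
R3 <- R3 - (4)*R2:  [  0   0   3  -1   4 ]
R4 <- R4 - (-4)*R2:  [   0    0  -12    1   -4 ]
R4 <- R4 - (-4)*R3:  [  0   0   0  -3  12 ]
Row echelon form:
[ 2   3  -4   1  |   4 ]
[ 0  -4   1  -5  |  12 ]
[ 0   0   3  -1  |   4 ]
[ 0   0   0  -3  |  12 ]
Back-substitution:
t = (12) / -3 = -4
w = (4 - (-1)*(-4)) / 3 = 0
v = (12 - (1)*(0) - (-5)*(-4)) / -4 = 2
u = (4 - (3)*(2) - (-4)*(0) - (1)*(-4)) / 2 = 1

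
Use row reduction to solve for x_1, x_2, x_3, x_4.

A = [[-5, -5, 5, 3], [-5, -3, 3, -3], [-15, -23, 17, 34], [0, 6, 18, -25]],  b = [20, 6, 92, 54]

(3, -3, 4, 0)

Forward elimination on [A|b]:
R2 <- R2 - (1)*R1:  [   0    2   -2   -6  -14 ]
R3 <- R3 - (3)*R1:  [  0  -8   2  25  32 ]
R3 <- R3 - (-4)*R2:  [   0    0   -6    1  -24 ]
R4 <- R4 - (3)*R2:  [  0   0  24  -7  96 ]
R4 <- R4 - (-4)*R3:  [  0   0   0  -3   0 ]
Row echelon form:
[ -5  -5   5   3  |   20 ]
[  0   2  -2  -6  |  -14 ]
[  0   0  -6   1  |  -24 ]
[  0   0   0  -3  |    0 ]
Back-substitution:
x_4 = (0) / -3 = 0
x_3 = (-24 - (1)*(0)) / -6 = 4
x_2 = (-14 - (-2)*(4) - (-6)*(0)) / 2 = -3
x_1 = (20 - (-5)*(-3) - (5)*(4) - (3)*(0)) / -5 = 3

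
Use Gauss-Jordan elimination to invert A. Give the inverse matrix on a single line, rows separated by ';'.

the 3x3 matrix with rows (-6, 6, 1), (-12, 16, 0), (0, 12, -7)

Gauss-Jordan on [A | I]:
R1 <- (1/-6)*R1:  [    1    -1  -1/6  |  -1/6     0     0 ]
R2 <- R2 - (-12)*R1:  [  0   4  -2  |  -2   1   0 ]
R2 <- (1/4)*R2:  [    0     1  -1/2  |  -1/2   1/4     0 ]
R1 <- R1 - (-1)*R2:  [    1     0  -2/3  |  -2/3   1/4     0 ]
R3 <- R3 - (12)*R2:  [  0   0  -1  |   6  -3   1 ]
R3 <- (1/-1)*R3:  [  0   0   1  |  -6   3  -1 ]
R1 <- R1 - (-2/3)*R3:  [     1      0      0  |  -14/3    9/4   -2/3 ]
R2 <- R2 - (-1/2)*R3:  [    0     1     0  |  -7/2   7/4  -1/2 ]
Right block of [I | A^{-1}] is the inverse:
[ -14/3  9/4  -2/3 ]
[  -7/2  7/4  -1/2 ]
[    -6    3    -1 ]

inverse = [-14/3 9/4 -2/3; -7/2 7/4 -1/2; -6 3 -1]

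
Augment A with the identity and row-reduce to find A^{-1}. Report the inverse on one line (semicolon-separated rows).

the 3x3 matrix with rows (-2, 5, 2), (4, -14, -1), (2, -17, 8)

Gauss-Jordan on [A | I]:
R1 <- (1/-2)*R1:  [    1  -5/2    -1  |  -1/2     0     0 ]
R2 <- R2 - (4)*R1:  [  0  -4   3  |   2   1   0 ]
R3 <- R3 - (2)*R1:  [   0  -12   10  |    1    0    1 ]
R2 <- (1/-4)*R2:  [    0     1  -3/4  |  -1/2  -1/4     0 ]
R1 <- R1 - (-5/2)*R2:  [     1      0  -23/8  |   -7/4   -5/8      0 ]
R3 <- R3 - (-12)*R2:  [  0   0   1  |  -5  -3   1 ]
R1 <- R1 - (-23/8)*R3:  [      1       0       0  |  -129/8   -37/4    23/8 ]
R2 <- R2 - (-3/4)*R3:  [     0      1      0  |  -17/4   -5/2    3/4 ]
Right block of [I | A^{-1}] is the inverse:
[ -129/8  -37/4  23/8 ]
[  -17/4   -5/2   3/4 ]
[     -5     -3     1 ]

inverse = [-129/8 -37/4 23/8; -17/4 -5/2 3/4; -5 -3 1]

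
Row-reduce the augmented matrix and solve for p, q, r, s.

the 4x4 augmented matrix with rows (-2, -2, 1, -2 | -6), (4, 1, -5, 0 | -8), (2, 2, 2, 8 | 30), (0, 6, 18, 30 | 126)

Forward elimination on [A|b]:
R2 <- R2 - (-2)*R1:  [   0   -3   -3   -4  -20 ]
R3 <- R3 - (-1)*R1:  [  0   0   3   6  24 ]
R4 <- R4 - (-2)*R2:  [  0   0  12  22  86 ]
R4 <- R4 - (4)*R3:  [   0    0    0   -2  -10 ]
Row echelon form:
[ -2  -2   1  -2  |   -6 ]
[  0  -3  -3  -4  |  -20 ]
[  0   0   3   6  |   24 ]
[  0   0   0  -2  |  -10 ]
Back-substitution:
s = (-10) / -2 = 5
r = (24 - (6)*(5)) / 3 = -2
q = (-20 - (-3)*(-2) - (-4)*(5)) / -3 = 2
p = (-6 - (-2)*(2) - (1)*(-2) - (-2)*(5)) / -2 = -5

(-5, 2, -2, 5)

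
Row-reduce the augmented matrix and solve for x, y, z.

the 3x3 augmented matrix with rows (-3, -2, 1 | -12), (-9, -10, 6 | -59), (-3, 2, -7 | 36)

(1, 2, -5)

Forward elimination on [A|b]:
R2 <- R2 - (3)*R1:  [   0   -4    3  -23 ]
R3 <- R3 - (1)*R1:  [  0   4  -8  48 ]
R3 <- R3 - (-1)*R2:  [  0   0  -5  25 ]
Row echelon form:
[ -3  -2   1  |  -12 ]
[  0  -4   3  |  -23 ]
[  0   0  -5  |   25 ]
Back-substitution:
z = (25) / -5 = -5
y = (-23 - (3)*(-5)) / -4 = 2
x = (-12 - (-2)*(2) - (1)*(-5)) / -3 = 1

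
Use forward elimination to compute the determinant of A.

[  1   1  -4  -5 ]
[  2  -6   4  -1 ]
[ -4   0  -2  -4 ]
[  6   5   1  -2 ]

det(A) = -1086

Forward elimination:
R2 <- R2 - (2)*R1:  [  0  -8  12   9 ]
R3 <- R3 - (-4)*R1:  [   0    4  -18  -24 ]
R4 <- R4 - (6)*R1:  [  0  -1  25  28 ]
R3 <- R3 - (-1/2)*R2:  [     0      0    -12  -39/2 ]
R4 <- R4 - (1/8)*R2:  [     0      0   47/2  215/8 ]
R4 <- R4 - (-47/24)*R3:  [       0        0        0  -181/16 ]
Upper-triangular form:
[ 1   1   -4       -5 ]
[ 0  -8   12        9 ]
[ 0   0  -12    -39/2 ]
[ 0   0    0  -181/16 ]
det(A) = (-1)^0 * (1) * (-8) * (-12) * (-181/16) = -1086  (0 row swaps -> sign +1)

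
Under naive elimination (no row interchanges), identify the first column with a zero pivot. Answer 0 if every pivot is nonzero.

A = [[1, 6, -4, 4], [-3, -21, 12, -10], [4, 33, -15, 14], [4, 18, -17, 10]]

Naive forward elimination:
R2 <- R2 - (-3)*R1:  [  0  -3   0   2 ]
R3 <- R3 - (4)*R1:  [  0   9   1  -2 ]
R4 <- R4 - (4)*R1:  [  0  -6  -1  -6 ]
R3 <- R3 - (-3)*R2:  [ 0  0  1  4 ]
R4 <- R4 - (2)*R2:  [   0    0   -1  -10 ]
R4 <- R4 - (-1)*R3:  [  0   0   0  -6 ]
All pivots nonzero; naive elimination completes without hitting a zero pivot.

first zero-pivot column = 0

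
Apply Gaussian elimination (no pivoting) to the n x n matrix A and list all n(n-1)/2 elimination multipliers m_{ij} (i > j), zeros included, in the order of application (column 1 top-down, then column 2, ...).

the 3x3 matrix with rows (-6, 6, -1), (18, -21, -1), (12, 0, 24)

Forward elimination:
R2 <- R2 - (-3)*R1:  [  0  -3  -4 ]
R3 <- R3 - (-2)*R1:  [  0  12  22 ]
R3 <- R3 - (-4)*R2:  [ 0  0  6 ]
Multipliers (in order of application): m_{21} = -3, m_{31} = -2, m_{32} = -4

multipliers: -3, -2, -4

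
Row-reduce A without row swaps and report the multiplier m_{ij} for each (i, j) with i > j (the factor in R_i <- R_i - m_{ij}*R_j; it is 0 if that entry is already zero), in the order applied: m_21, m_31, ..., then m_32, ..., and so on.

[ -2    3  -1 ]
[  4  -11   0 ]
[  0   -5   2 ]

Forward elimination:
R2 <- R2 - (-2)*R1:  [  0  -5  -2 ]
R3: entry in column 1 is already 0 -> m_{31} = 0 (no row operation needed)
R3 <- R3 - (1)*R2:  [ 0  0  4 ]
Multipliers (in order of application): m_{21} = -2, m_{31} = 0, m_{32} = 1

multipliers: -2, 0, 1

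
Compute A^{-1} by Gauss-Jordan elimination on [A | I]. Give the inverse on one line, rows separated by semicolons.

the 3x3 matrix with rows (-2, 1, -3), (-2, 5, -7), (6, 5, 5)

Gauss-Jordan on [A | I]:
R1 <- (1/-2)*R1:  [    1  -1/2   3/2  |  -1/2     0     0 ]
R2 <- R2 - (-2)*R1:  [  0   4  -4  |  -1   1   0 ]
R3 <- R3 - (6)*R1:  [  0   8  -4  |   3   0   1 ]
R2 <- (1/4)*R2:  [    0     1    -1  |  -1/4   1/4     0 ]
R1 <- R1 - (-1/2)*R2:  [    1     0     1  |  -5/8   1/8     0 ]
R3 <- R3 - (8)*R2:  [  0   0   4  |   5  -2   1 ]
R3 <- (1/4)*R3:  [    0     0     1  |   5/4  -1/2   1/4 ]
R1 <- R1 - (1)*R3:  [     1      0      0  |  -15/8    5/8   -1/4 ]
R2 <- R2 - (-1)*R3:  [    0     1     0  |     1  -1/4   1/4 ]
Right block of [I | A^{-1}] is the inverse:
[ -15/8   5/8  -1/4 ]
[     1  -1/4   1/4 ]
[   5/4  -1/2   1/4 ]

inverse = [-15/8 5/8 -1/4; 1 -1/4 1/4; 5/4 -1/2 1/4]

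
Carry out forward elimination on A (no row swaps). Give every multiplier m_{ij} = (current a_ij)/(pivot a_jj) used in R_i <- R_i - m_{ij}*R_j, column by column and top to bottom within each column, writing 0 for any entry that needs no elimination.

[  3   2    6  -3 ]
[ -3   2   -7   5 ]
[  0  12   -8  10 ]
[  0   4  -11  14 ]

multipliers: -1, 0, 0, 3, 1, 2

Forward elimination:
R2 <- R2 - (-1)*R1:  [  0   4  -1   2 ]
R3: entry in column 1 is already 0 -> m_{31} = 0 (no row operation needed)
R4: entry in column 1 is already 0 -> m_{41} = 0 (no row operation needed)
R3 <- R3 - (3)*R2:  [  0   0  -5   4 ]
R4 <- R4 - (1)*R2:  [   0    0  -10   12 ]
R4 <- R4 - (2)*R3:  [ 0  0  0  4 ]
Multipliers (in order of application): m_{21} = -1, m_{31} = 0, m_{41} = 0, m_{32} = 3, m_{42} = 1, m_{43} = 2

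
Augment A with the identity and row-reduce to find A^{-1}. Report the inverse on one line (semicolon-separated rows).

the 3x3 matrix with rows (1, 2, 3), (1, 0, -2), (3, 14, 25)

Gauss-Jordan on [A | I]:
R2 <- R2 - (1)*R1:  [  0  -2  -5  |  -1   1   0 ]
R3 <- R3 - (3)*R1:  [  0   8  16  |  -3   0   1 ]
R2 <- (1/-2)*R2:  [    0     1   5/2  |   1/2  -1/2     0 ]
R1 <- R1 - (2)*R2:  [  1   0  -2  |   0   1   0 ]
R3 <- R3 - (8)*R2:  [  0   0  -4  |  -7   4   1 ]
R3 <- (1/-4)*R3:  [    0     0     1  |   7/4    -1  -1/4 ]
R1 <- R1 - (-2)*R3:  [    1     0     0  |   7/2    -1  -1/2 ]
R2 <- R2 - (5/2)*R3:  [     0      1      0  |  -31/8      2    5/8 ]
Right block of [I | A^{-1}] is the inverse:
[   7/2  -1  -1/2 ]
[ -31/8   2   5/8 ]
[   7/4  -1  -1/4 ]

inverse = [7/2 -1 -1/2; -31/8 2 5/8; 7/4 -1 -1/4]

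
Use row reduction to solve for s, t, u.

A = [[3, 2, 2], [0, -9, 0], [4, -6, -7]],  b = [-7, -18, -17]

Forward elimination on [A|b]:
R3 <- R3 - (4/3)*R1:  [     0  -26/3  -29/3  -23/3 ]
R3 <- R3 - (26/27)*R2:  [     0      0  -29/3   29/3 ]
Row echelon form:
[ 3   2      2  |    -7 ]
[ 0  -9      0  |   -18 ]
[ 0   0  -29/3  |  29/3 ]
Back-substitution:
u = (29/3) / (-29/3) = -1
t = (-18) / -9 = 2
s = (-7 - (2)*(2) - (2)*(-1)) / 3 = -3

(-3, 2, -1)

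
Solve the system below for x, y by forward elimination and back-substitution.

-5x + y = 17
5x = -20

(-4, -3)

Forward elimination on [A|b]:
R2 <- R2 - (-1)*R1:  [  0   1  -3 ]
Row echelon form:
[ -5  1  |  17 ]
[  0  1  |  -3 ]
Back-substitution:
y = (-3) / 1 = -3
x = (17 - (1)*(-3)) / -5 = -4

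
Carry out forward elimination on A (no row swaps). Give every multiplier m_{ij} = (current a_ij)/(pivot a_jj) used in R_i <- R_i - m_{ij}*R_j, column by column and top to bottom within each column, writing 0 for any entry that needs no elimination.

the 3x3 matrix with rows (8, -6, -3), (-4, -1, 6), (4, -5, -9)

Forward elimination:
R2 <- R2 - (-1/2)*R1:  [   0   -4  9/2 ]
R3 <- R3 - (1/2)*R1:  [     0     -2  -15/2 ]
R3 <- R3 - (1/2)*R2:  [     0      0  -39/4 ]
Multipliers (in order of application): m_{21} = -1/2, m_{31} = 1/2, m_{32} = 1/2

multipliers: -1/2, 1/2, 1/2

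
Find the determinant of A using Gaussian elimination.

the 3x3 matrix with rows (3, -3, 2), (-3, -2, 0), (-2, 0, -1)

det(A) = 7

Forward elimination:
R2 <- R2 - (-1)*R1:  [  0  -5   2 ]
R3 <- R3 - (-2/3)*R1:  [   0   -2  1/3 ]
R3 <- R3 - (2/5)*R2:  [     0      0  -7/15 ]
Upper-triangular form:
[ 3  -3      2 ]
[ 0  -5      2 ]
[ 0   0  -7/15 ]
det(A) = (-1)^0 * (3) * (-5) * (-7/15) = 7  (0 row swaps -> sign +1)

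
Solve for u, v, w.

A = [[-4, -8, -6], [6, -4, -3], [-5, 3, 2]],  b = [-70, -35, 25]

Forward elimination on [A|b]:
R2 <- R2 - (-3/2)*R1:  [    0   -16   -12  -140 ]
R3 <- R3 - (5/4)*R1:  [     0     13   19/2  225/2 ]
R3 <- R3 - (-13/16)*R2:  [    0     0  -1/4  -5/4 ]
Row echelon form:
[ -4   -8    -6  |   -70 ]
[  0  -16   -12  |  -140 ]
[  0    0  -1/4  |  -5/4 ]
Back-substitution:
w = (-5/4) / (-1/4) = 5
v = (-140 - (-12)*(5)) / -16 = 5
u = (-70 - (-8)*(5) - (-6)*(5)) / -4 = 0

(0, 5, 5)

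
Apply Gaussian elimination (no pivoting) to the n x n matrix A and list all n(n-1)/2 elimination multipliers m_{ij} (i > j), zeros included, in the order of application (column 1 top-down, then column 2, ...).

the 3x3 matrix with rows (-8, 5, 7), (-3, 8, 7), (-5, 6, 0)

multipliers: 3/8, 5/8, 23/49

Forward elimination:
R2 <- R2 - (3/8)*R1:  [    0  49/8  35/8 ]
R3 <- R3 - (5/8)*R1:  [     0   23/8  -35/8 ]
R3 <- R3 - (23/49)*R2:  [     0      0  -45/7 ]
Multipliers (in order of application): m_{21} = 3/8, m_{31} = 5/8, m_{32} = 23/49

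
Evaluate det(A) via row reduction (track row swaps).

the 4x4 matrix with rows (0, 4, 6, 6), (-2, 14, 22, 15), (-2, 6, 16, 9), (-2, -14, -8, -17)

det(A) = -96

Forward elimination:
R1 <-> R2   (pivot in column 1 was zero)
[ -2   14  22   15 ]
[  0    4   6    6 ]
[ -2    6  16    9 ]
[ -2  -14  -8  -17 ]
R3 <- R3 - (1)*R1:  [  0  -8  -6  -6 ]
R4 <- R4 - (1)*R1:  [   0  -28  -30  -32 ]
R3 <- R3 - (-2)*R2:  [ 0  0  6  6 ]
R4 <- R4 - (-7)*R2:  [  0   0  12  10 ]
R4 <- R4 - (2)*R3:  [  0   0   0  -2 ]
Upper-triangular form:
[ -2  14  22  15 ]
[  0   4   6   6 ]
[  0   0   6   6 ]
[  0   0   0  -2 ]
det(A) = (-1)^1 * (-2) * (4) * (6) * (-2) = -96  (1 row swap -> sign -1)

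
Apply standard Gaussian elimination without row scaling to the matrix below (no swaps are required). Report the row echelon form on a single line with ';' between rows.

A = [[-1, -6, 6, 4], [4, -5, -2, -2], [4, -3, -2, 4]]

REF = [-1 -6 6 4; 0 -29 22 14; 0 0 44/29 202/29]

Forward elimination:
R2 <- R2 - (-4)*R1:  [   0  -29   22   14 ]
R3 <- R3 - (-4)*R1:  [   0  -27   22   20 ]
R3 <- R3 - (27/29)*R2:  [      0       0   44/29  202/29 ]
Row echelon form:
[ -1   -6      6       4 ]
[  0  -29     22      14 ]
[  0    0  44/29  202/29 ]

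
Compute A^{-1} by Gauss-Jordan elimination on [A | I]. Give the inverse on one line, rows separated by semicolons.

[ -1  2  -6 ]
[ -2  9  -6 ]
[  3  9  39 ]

Gauss-Jordan on [A | I]:
R1 <- (1/-1)*R1:  [  1  -2   6  |  -1   0   0 ]
R2 <- R2 - (-2)*R1:  [  0   5   6  |  -2   1   0 ]
R3 <- R3 - (3)*R1:  [  0  15  21  |   3   0   1 ]
R2 <- (1/5)*R2:  [    0     1   6/5  |  -2/5   1/5     0 ]
R1 <- R1 - (-2)*R2:  [    1     0  42/5  |  -9/5   2/5     0 ]
R3 <- R3 - (15)*R2:  [  0   0   3  |   9  -3   1 ]
R3 <- (1/3)*R3:  [   0    0    1  |    3   -1  1/3 ]
R1 <- R1 - (42/5)*R3:  [     1      0      0  |    -27   44/5  -14/5 ]
R2 <- R2 - (6/5)*R3:  [    0     1     0  |    -4   7/5  -2/5 ]
Right block of [I | A^{-1}] is the inverse:
[ -27  44/5  -14/5 ]
[  -4   7/5   -2/5 ]
[   3    -1    1/3 ]

inverse = [-27 44/5 -14/5; -4 7/5 -2/5; 3 -1 1/3]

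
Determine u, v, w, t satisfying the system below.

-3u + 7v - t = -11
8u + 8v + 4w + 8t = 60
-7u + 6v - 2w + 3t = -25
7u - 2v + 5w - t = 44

(3, 0, 5, 2)

Forward elimination on [A|b]:
R2 <- R2 - (-8/3)*R1:  [    0  80/3     4  16/3  92/3 ]
R3 <- R3 - (7/3)*R1:  [     0  -31/3     -2   16/3    2/3 ]
R4 <- R4 - (-7/3)*R1:  [     0   43/3      5  -10/3   55/3 ]
R3 <- R3 - (-31/80)*R2:  [      0       0   -9/20    37/5  251/20 ]
R4 <- R4 - (43/80)*R2:  [     0      0  57/20  -31/5  37/20 ]
R4 <- R4 - (-19/3)*R3:  [     0      0      0  122/3  244/3 ]
Row echelon form:
[ -3     7      0     -1  |     -11 ]
[  0  80/3      4   16/3  |    92/3 ]
[  0     0  -9/20   37/5  |  251/20 ]
[  0     0      0  122/3  |   244/3 ]
Back-substitution:
t = (244/3) / (122/3) = 2
w = (251/20 - (37/5)*(2)) / (-9/20) = 5
v = (92/3 - (4)*(5) - (16/3)*(2)) / (80/3) = 0
u = (-11 - (7)*(0) - (-1)*(2)) / -3 = 3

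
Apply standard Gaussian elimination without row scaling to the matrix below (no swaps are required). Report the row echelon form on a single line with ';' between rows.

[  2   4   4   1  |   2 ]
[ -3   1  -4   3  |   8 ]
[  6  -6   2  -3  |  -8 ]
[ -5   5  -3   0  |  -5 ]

Forward elimination:
R2 <- R2 - (-3/2)*R1:  [   0    7    2  9/2   11 ]
R3 <- R3 - (3)*R1:  [   0  -18  -10   -6  -14 ]
R4 <- R4 - (-5/2)*R1:  [   0   15    7  5/2    0 ]
R3 <- R3 - (-18/7)*R2:  [     0      0  -34/7   39/7  100/7 ]
R4 <- R4 - (15/7)*R2:  [      0       0    19/7   -50/7  -165/7 ]
R4 <- R4 - (-19/34)*R3:  [       0        0        0  -137/34  -265/17 ]
Row echelon form:
[ 2  4      4        1  |        2 ]
[ 0  7      2      9/2  |       11 ]
[ 0  0  -34/7     39/7  |    100/7 ]
[ 0  0      0  -137/34  |  -265/17 ]

REF = [2 4 4 1 2; 0 7 2 9/2 11; 0 0 -34/7 39/7 100/7; 0 0 0 -137/34 -265/17]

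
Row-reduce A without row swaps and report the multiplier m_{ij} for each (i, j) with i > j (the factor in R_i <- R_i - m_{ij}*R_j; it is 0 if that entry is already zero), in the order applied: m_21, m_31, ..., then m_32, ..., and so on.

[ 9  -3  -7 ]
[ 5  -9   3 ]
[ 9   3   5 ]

multipliers: 5/9, 1, -9/11

Forward elimination:
R2 <- R2 - (5/9)*R1:  [     0  -22/3   62/9 ]
R3 <- R3 - (1)*R1:  [  0   6  12 ]
R3 <- R3 - (-9/11)*R2:  [      0       0  194/11 ]
Multipliers (in order of application): m_{21} = 5/9, m_{31} = 1, m_{32} = -9/11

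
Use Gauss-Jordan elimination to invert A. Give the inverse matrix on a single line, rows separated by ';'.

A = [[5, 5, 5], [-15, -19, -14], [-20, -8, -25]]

Gauss-Jordan on [A | I]:
R1 <- (1/5)*R1:  [   1    1    1  |  1/5    0    0 ]
R2 <- R2 - (-15)*R1:  [  0  -4   1  |   3   1   0 ]
R3 <- R3 - (-20)*R1:  [  0  12  -5  |   4   0   1 ]
R2 <- (1/-4)*R2:  [    0     1  -1/4  |  -3/4  -1/4     0 ]
R1 <- R1 - (1)*R2:  [     1      0    5/4  |  19/20    1/4      0 ]
R3 <- R3 - (12)*R2:  [  0   0  -2  |  13   3   1 ]
R3 <- (1/-2)*R3:  [     0      0      1  |  -13/2   -3/2   -1/2 ]
R1 <- R1 - (5/4)*R3:  [      1       0       0  |  363/40    17/8     5/8 ]
R2 <- R2 - (-1/4)*R3:  [     0      1      0  |  -19/8   -5/8   -1/8 ]
Right block of [I | A^{-1}] is the inverse:
[ 363/40  17/8   5/8 ]
[  -19/8  -5/8  -1/8 ]
[  -13/2  -3/2  -1/2 ]

inverse = [363/40 17/8 5/8; -19/8 -5/8 -1/8; -13/2 -3/2 -1/2]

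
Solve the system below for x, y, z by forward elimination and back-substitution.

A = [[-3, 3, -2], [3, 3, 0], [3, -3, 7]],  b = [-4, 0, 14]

Forward elimination on [A|b]:
R2 <- R2 - (-1)*R1:  [  0   6  -2  -4 ]
R3 <- R3 - (-1)*R1:  [  0   0   5  10 ]
Row echelon form:
[ -3  3  -2  |  -4 ]
[  0  6  -2  |  -4 ]
[  0  0   5  |  10 ]
Back-substitution:
z = (10) / 5 = 2
y = (-4 - (-2)*(2)) / 6 = 0
x = (-4 - (3)*(0) - (-2)*(2)) / -3 = 0

(0, 0, 2)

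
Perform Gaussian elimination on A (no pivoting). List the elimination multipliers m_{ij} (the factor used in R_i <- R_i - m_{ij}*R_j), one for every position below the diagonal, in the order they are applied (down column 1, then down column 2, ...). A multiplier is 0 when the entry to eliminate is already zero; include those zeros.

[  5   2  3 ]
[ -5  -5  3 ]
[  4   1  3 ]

Forward elimination:
R2 <- R2 - (-1)*R1:  [  0  -3   6 ]
R3 <- R3 - (4/5)*R1:  [    0  -3/5   3/5 ]
R3 <- R3 - (1/5)*R2:  [    0     0  -3/5 ]
Multipliers (in order of application): m_{21} = -1, m_{31} = 4/5, m_{32} = 1/5

multipliers: -1, 4/5, 1/5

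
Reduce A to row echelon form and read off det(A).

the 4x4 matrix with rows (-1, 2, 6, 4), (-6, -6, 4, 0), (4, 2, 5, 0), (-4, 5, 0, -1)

det(A) = -1730

Forward elimination:
R2 <- R2 - (6)*R1:  [   0  -18  -32  -24 ]
R3 <- R3 - (-4)*R1:  [  0  10  29  16 ]
R4 <- R4 - (4)*R1:  [   0   -3  -24  -17 ]
R3 <- R3 - (-5/9)*R2:  [     0      0  101/9    8/3 ]
R4 <- R4 - (1/6)*R2:  [     0      0  -56/3    -13 ]
R4 <- R4 - (-168/101)*R3:  [        0         0         0  -865/101 ]
Upper-triangular form:
[ -1    2      6         4 ]
[  0  -18    -32       -24 ]
[  0    0  101/9       8/3 ]
[  0    0      0  -865/101 ]
det(A) = (-1)^0 * (-1) * (-18) * (101/9) * (-865/101) = -1730  (0 row swaps -> sign +1)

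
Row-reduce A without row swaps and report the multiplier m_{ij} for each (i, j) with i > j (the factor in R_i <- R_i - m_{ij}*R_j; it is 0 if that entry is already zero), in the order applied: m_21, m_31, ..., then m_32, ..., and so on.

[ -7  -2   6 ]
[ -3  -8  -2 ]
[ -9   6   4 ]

multipliers: 3/7, 9/7, -6/5

Forward elimination:
R2 <- R2 - (3/7)*R1:  [     0  -50/7  -32/7 ]
R3 <- R3 - (9/7)*R1:  [     0   60/7  -26/7 ]
R3 <- R3 - (-6/5)*R2:  [     0      0  -46/5 ]
Multipliers (in order of application): m_{21} = 3/7, m_{31} = 9/7, m_{32} = -6/5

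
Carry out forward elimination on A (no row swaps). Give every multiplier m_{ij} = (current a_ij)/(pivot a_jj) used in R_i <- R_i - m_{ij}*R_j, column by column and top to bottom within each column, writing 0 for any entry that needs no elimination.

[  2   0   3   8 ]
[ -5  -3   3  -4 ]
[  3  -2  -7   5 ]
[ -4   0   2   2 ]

Forward elimination:
R2 <- R2 - (-5/2)*R1:  [    0    -3  21/2    16 ]
R3 <- R3 - (3/2)*R1:  [     0     -2  -23/2     -7 ]
R4 <- R4 - (-2)*R1:  [  0   0   8  18 ]
R3 <- R3 - (2/3)*R2:  [     0      0  -37/2  -53/3 ]
R4: entry in column 2 is already 0 -> m_{42} = 0 (no row operation needed)
R4 <- R4 - (-16/37)*R3:  [        0         0         0  1150/111 ]
Multipliers (in order of application): m_{21} = -5/2, m_{31} = 3/2, m_{41} = -2, m_{32} = 2/3, m_{42} = 0, m_{43} = -16/37

multipliers: -5/2, 3/2, -2, 2/3, 0, -16/37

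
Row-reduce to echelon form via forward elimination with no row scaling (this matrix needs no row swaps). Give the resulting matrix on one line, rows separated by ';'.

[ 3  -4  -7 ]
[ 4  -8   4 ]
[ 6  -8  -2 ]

Forward elimination:
R2 <- R2 - (4/3)*R1:  [    0  -8/3  40/3 ]
R3 <- R3 - (2)*R1:  [  0   0  12 ]
Row echelon form:
[ 3    -4    -7 ]
[ 0  -8/3  40/3 ]
[ 0     0    12 ]

REF = [3 -4 -7; 0 -8/3 40/3; 0 0 12]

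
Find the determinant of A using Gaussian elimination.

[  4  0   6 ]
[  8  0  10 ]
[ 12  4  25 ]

det(A) = 32

Forward elimination:
R2 <- R2 - (2)*R1:  [  0   0  -2 ]
R3 <- R3 - (3)*R1:  [ 0  4  7 ]
R2 <-> R3   (pivot in column 2 was zero)
[ 4  0   6 ]
[ 0  4   7 ]
[ 0  0  -2 ]
Upper-triangular form:
[ 4  0   6 ]
[ 0  4   7 ]
[ 0  0  -2 ]
det(A) = (-1)^1 * (4) * (4) * (-2) = 32  (1 row swap -> sign -1)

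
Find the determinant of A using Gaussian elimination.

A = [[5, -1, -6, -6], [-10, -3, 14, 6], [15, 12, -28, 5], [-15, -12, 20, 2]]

Forward elimination:
R2 <- R2 - (-2)*R1:  [  0  -5   2  -6 ]
R3 <- R3 - (3)*R1:  [   0   15  -10   23 ]
R4 <- R4 - (-3)*R1:  [   0  -15    2  -16 ]
R3 <- R3 - (-3)*R2:  [  0   0  -4   5 ]
R4 <- R4 - (3)*R2:  [  0   0  -4   2 ]
R4 <- R4 - (1)*R3:  [  0   0   0  -3 ]
Upper-triangular form:
[ 5  -1  -6  -6 ]
[ 0  -5   2  -6 ]
[ 0   0  -4   5 ]
[ 0   0   0  -3 ]
det(A) = (-1)^0 * (5) * (-5) * (-4) * (-3) = -300  (0 row swaps -> sign +1)

det(A) = -300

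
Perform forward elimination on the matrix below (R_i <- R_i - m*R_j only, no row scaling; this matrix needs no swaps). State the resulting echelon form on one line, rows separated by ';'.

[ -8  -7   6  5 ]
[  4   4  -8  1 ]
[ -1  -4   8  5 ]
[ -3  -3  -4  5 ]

Forward elimination:
R2 <- R2 - (-1/2)*R1:  [   0  1/2   -5  7/2 ]
R3 <- R3 - (1/8)*R1:  [     0  -25/8   29/4   35/8 ]
R4 <- R4 - (3/8)*R1:  [     0   -3/8  -25/4   25/8 ]
R3 <- R3 - (-25/4)*R2:  [     0      0    -24  105/4 ]
R4 <- R4 - (-3/4)*R2:  [    0     0   -10  23/4 ]
R4 <- R4 - (5/12)*R3:  [      0       0       0  -83/16 ]
Row echelon form:
[ -8   -7    6       5 ]
[  0  1/2   -5     7/2 ]
[  0    0  -24   105/4 ]
[  0    0    0  -83/16 ]

REF = [-8 -7 6 5; 0 1/2 -5 7/2; 0 0 -24 105/4; 0 0 0 -83/16]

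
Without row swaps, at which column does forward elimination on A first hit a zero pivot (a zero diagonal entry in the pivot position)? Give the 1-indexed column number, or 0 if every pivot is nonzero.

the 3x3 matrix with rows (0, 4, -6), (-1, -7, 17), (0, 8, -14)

first zero-pivot column = 1

Naive forward elimination:
Pivot entry (1,1) is zero but row 2 has -1 in column 1 -> naive elimination stops; a row interchange (e.g. R1 <-> R2) would be required here.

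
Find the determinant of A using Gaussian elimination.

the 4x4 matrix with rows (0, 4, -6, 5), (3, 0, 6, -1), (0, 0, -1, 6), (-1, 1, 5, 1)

det(A) = 605

Forward elimination:
R1 <-> R2   (pivot in column 1 was zero)
[  3  0   6  -1 ]
[  0  4  -6   5 ]
[  0  0  -1   6 ]
[ -1  1   5   1 ]
R4 <- R4 - (-1/3)*R1:  [   0    1    7  2/3 ]
R4 <- R4 - (1/4)*R2:  [     0      0   17/2  -7/12 ]
R4 <- R4 - (-17/2)*R3:  [      0       0       0  605/12 ]
Upper-triangular form:
[ 3  0   6      -1 ]
[ 0  4  -6       5 ]
[ 0  0  -1       6 ]
[ 0  0   0  605/12 ]
det(A) = (-1)^1 * (3) * (4) * (-1) * (605/12) = 605  (1 row swap -> sign -1)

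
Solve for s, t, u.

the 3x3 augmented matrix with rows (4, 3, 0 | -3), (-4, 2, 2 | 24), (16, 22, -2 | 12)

(-3, 3, 3)

Forward elimination on [A|b]:
R2 <- R2 - (-1)*R1:  [  0   5   2  21 ]
R3 <- R3 - (4)*R1:  [  0  10  -2  24 ]
R3 <- R3 - (2)*R2:  [   0    0   -6  -18 ]
Row echelon form:
[ 4  3   0  |   -3 ]
[ 0  5   2  |   21 ]
[ 0  0  -6  |  -18 ]
Back-substitution:
u = (-18) / -6 = 3
t = (21 - (2)*(3)) / 5 = 3
s = (-3 - (3)*(3)) / 4 = -3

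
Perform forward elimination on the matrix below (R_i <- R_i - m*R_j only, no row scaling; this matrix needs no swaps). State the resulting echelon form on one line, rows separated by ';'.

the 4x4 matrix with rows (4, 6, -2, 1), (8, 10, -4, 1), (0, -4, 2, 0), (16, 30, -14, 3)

REF = [4 6 -2 1; 0 -2 0 -1; 0 0 2 2; 0 0 0 2]

Forward elimination:
R2 <- R2 - (2)*R1:  [  0  -2   0  -1 ]
R4 <- R4 - (4)*R1:  [  0   6  -6  -1 ]
R3 <- R3 - (2)*R2:  [ 0  0  2  2 ]
R4 <- R4 - (-3)*R2:  [  0   0  -6  -4 ]
R4 <- R4 - (-3)*R3:  [ 0  0  0  2 ]
Row echelon form:
[ 4   6  -2   1 ]
[ 0  -2   0  -1 ]
[ 0   0   2   2 ]
[ 0   0   0   2 ]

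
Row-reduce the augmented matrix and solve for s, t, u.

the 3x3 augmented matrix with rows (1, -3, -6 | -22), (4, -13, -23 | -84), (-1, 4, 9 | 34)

(2, 0, 4)

Forward elimination on [A|b]:
R2 <- R2 - (4)*R1:  [  0  -1   1   4 ]
R3 <- R3 - (-1)*R1:  [  0   1   3  12 ]
R3 <- R3 - (-1)*R2:  [  0   0   4  16 ]
Row echelon form:
[ 1  -3  -6  |  -22 ]
[ 0  -1   1  |    4 ]
[ 0   0   4  |   16 ]
Back-substitution:
u = (16) / 4 = 4
t = (4 - (1)*(4)) / -1 = 0
s = (-22 - (-3)*(0) - (-6)*(4)) / 1 = 2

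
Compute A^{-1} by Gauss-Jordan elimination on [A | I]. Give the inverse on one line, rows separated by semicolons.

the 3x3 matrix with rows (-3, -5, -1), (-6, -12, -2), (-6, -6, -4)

inverse = [-3 7/6 1/6; 1 -1/2 0; 3 -1 -1/2]

Gauss-Jordan on [A | I]:
R1 <- (1/-3)*R1:  [    1   5/3   1/3  |  -1/3     0     0 ]
R2 <- R2 - (-6)*R1:  [  0  -2   0  |  -2   1   0 ]
R3 <- R3 - (-6)*R1:  [  0   4  -2  |  -2   0   1 ]
R2 <- (1/-2)*R2:  [    0     1     0  |     1  -1/2     0 ]
R1 <- R1 - (5/3)*R2:  [   1    0  1/3  |   -2  5/6    0 ]
R3 <- R3 - (4)*R2:  [  0   0  -2  |  -6   2   1 ]
R3 <- (1/-2)*R3:  [    0     0     1  |     3    -1  -1/2 ]
R1 <- R1 - (1/3)*R3:  [   1    0    0  |   -3  7/6  1/6 ]
Right block of [I | A^{-1}] is the inverse:
[ -3   7/6   1/6 ]
[  1  -1/2     0 ]
[  3    -1  -1/2 ]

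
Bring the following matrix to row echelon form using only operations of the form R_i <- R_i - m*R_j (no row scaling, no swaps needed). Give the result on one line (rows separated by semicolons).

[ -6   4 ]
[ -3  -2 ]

Forward elimination:
R2 <- R2 - (1/2)*R1:  [  0  -4 ]
Row echelon form:
[ -6   4 ]
[  0  -4 ]

REF = [-6 4; 0 -4]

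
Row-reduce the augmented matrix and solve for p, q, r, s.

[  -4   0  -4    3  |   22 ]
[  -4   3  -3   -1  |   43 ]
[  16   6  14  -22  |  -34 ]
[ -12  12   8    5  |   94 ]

(-5, 5, -2, -2)

Forward elimination on [A|b]:
R2 <- R2 - (1)*R1:  [  0   3   1  -4  21 ]
R3 <- R3 - (-4)*R1:  [   0    6   -2  -10   54 ]
R4 <- R4 - (3)*R1:  [  0  12  20  -4  28 ]
R3 <- R3 - (2)*R2:  [  0   0  -4  -2  12 ]
R4 <- R4 - (4)*R2:  [   0    0   16   12  -56 ]
R4 <- R4 - (-4)*R3:  [  0   0   0   4  -8 ]
Row echelon form:
[ -4  0  -4   3  |  22 ]
[  0  3   1  -4  |  21 ]
[  0  0  -4  -2  |  12 ]
[  0  0   0   4  |  -8 ]
Back-substitution:
s = (-8) / 4 = -2
r = (12 - (-2)*(-2)) / -4 = -2
q = (21 - (1)*(-2) - (-4)*(-2)) / 3 = 5
p = (22 - (-4)*(-2) - (3)*(-2)) / -4 = -5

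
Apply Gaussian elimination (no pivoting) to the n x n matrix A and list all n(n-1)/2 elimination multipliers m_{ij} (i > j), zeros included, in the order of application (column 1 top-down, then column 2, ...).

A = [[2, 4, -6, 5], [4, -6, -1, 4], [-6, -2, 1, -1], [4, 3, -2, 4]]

multipliers: 2, -3, 2, -5/7, 5/14, -85/128

Forward elimination:
R2 <- R2 - (2)*R1:  [   0  -14   11   -6 ]
R3 <- R3 - (-3)*R1:  [   0   10  -17   14 ]
R4 <- R4 - (2)*R1:  [  0  -5  10  -6 ]
R3 <- R3 - (-5/7)*R2:  [     0      0  -64/7   68/7 ]
R4 <- R4 - (5/14)*R2:  [     0      0  85/14  -27/7 ]
R4 <- R4 - (-85/128)*R3:  [     0      0      0  83/32 ]
Multipliers (in order of application): m_{21} = 2, m_{31} = -3, m_{41} = 2, m_{32} = -5/7, m_{42} = 5/14, m_{43} = -85/128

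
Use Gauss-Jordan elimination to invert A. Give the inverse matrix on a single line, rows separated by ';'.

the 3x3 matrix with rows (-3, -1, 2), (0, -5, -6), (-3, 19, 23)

Gauss-Jordan on [A | I]:
R1 <- (1/-3)*R1:  [    1   1/3  -2/3  |  -1/3     0     0 ]
R3 <- R3 - (-3)*R1:  [  0  20  21  |  -1   0   1 ]
R2 <- (1/-5)*R2:  [    0     1   6/5  |     0  -1/5     0 ]
R1 <- R1 - (1/3)*R2:  [      1       0  -16/15  |    -1/3    1/15       0 ]
R3 <- R3 - (20)*R2:  [  0   0  -3  |  -1   4   1 ]
R3 <- (1/-3)*R3:  [    0     0     1  |   1/3  -4/3  -1/3 ]
R1 <- R1 - (-16/15)*R3:  [      1       0       0  |    1/45  -61/45  -16/45 ]
R2 <- R2 - (6/5)*R3:  [    0     1     0  |  -2/5   7/5   2/5 ]
Right block of [I | A^{-1}] is the inverse:
[ 1/45  -61/45  -16/45 ]
[ -2/5     7/5     2/5 ]
[  1/3    -4/3    -1/3 ]

inverse = [1/45 -61/45 -16/45; -2/5 7/5 2/5; 1/3 -4/3 -1/3]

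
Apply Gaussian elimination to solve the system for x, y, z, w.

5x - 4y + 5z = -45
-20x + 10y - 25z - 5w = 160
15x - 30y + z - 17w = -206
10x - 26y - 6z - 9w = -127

(0, 5, -5, 3)

Forward elimination on [A|b]:
R2 <- R2 - (-4)*R1:  [   0   -6   -5   -5  -20 ]
R3 <- R3 - (3)*R1:  [   0  -18  -14  -17  -71 ]
R4 <- R4 - (2)*R1:  [   0  -18  -16   -9  -37 ]
R3 <- R3 - (3)*R2:  [   0    0    1   -2  -11 ]
R4 <- R4 - (3)*R2:  [  0   0  -1   6  23 ]
R4 <- R4 - (-1)*R3:  [  0   0   0   4  12 ]
Row echelon form:
[ 5  -4   5   0  |  -45 ]
[ 0  -6  -5  -5  |  -20 ]
[ 0   0   1  -2  |  -11 ]
[ 0   0   0   4  |   12 ]
Back-substitution:
w = (12) / 4 = 3
z = (-11 - (-2)*(3)) / 1 = -5
y = (-20 - (-5)*(-5) - (-5)*(3)) / -6 = 5
x = (-45 - (-4)*(5) - (5)*(-5)) / 5 = 0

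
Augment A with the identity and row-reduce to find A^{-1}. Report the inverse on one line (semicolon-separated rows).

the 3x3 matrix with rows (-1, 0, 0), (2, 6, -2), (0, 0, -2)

Gauss-Jordan on [A | I]:
R1 <- (1/-1)*R1:  [  1   0   0  |  -1   0   0 ]
R2 <- R2 - (2)*R1:  [  0   6  -2  |   2   1   0 ]
R2 <- (1/6)*R2:  [    0     1  -1/3  |   1/3   1/6     0 ]
R3 <- (1/-2)*R3:  [    0     0     1  |     0     0  -1/2 ]
R2 <- R2 - (-1/3)*R3:  [    0     1     0  |   1/3   1/6  -1/6 ]
Right block of [I | A^{-1}] is the inverse:
[  -1    0     0 ]
[ 1/3  1/6  -1/6 ]
[   0    0  -1/2 ]

inverse = [-1 0 0; 1/3 1/6 -1/6; 0 0 -1/2]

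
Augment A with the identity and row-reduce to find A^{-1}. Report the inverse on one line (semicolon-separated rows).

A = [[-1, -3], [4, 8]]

Gauss-Jordan on [A | I]:
R1 <- (1/-1)*R1:  [  1   3  |  -1   0 ]
R2 <- R2 - (4)*R1:  [  0  -4  |   4   1 ]
R2 <- (1/-4)*R2:  [    0     1  |    -1  -1/4 ]
R1 <- R1 - (3)*R2:  [   1    0  |    2  3/4 ]
Right block of [I | A^{-1}] is the inverse:
[  2   3/4 ]
[ -1  -1/4 ]

inverse = [2 3/4; -1 -1/4]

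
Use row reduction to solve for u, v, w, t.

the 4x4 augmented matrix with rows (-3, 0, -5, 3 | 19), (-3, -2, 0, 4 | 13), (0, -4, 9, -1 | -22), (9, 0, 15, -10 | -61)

Forward elimination on [A|b]:
R2 <- R2 - (1)*R1:  [  0  -2   5   1  -6 ]
R4 <- R4 - (-3)*R1:  [  0   0   0  -1  -4 ]
R3 <- R3 - (2)*R2:  [   0    0   -1   -3  -10 ]
Row echelon form:
[ -3   0  -5   3  |   19 ]
[  0  -2   5   1  |   -6 ]
[  0   0  -1  -3  |  -10 ]
[  0   0   0  -1  |   -4 ]
Back-substitution:
t = (-4) / -1 = 4
w = (-10 - (-3)*(4)) / -1 = -2
v = (-6 - (5)*(-2) - (1)*(4)) / -2 = 0
u = (19 - (-5)*(-2) - (3)*(4)) / -3 = 1

(1, 0, -2, 4)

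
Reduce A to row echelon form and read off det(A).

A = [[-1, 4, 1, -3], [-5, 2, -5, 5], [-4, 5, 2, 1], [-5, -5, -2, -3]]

det(A) = -1264

Forward elimination:
R2 <- R2 - (5)*R1:  [   0  -18  -10   20 ]
R3 <- R3 - (4)*R1:  [   0  -11   -2   13 ]
R4 <- R4 - (5)*R1:  [   0  -25   -7   12 ]
R3 <- R3 - (11/18)*R2:  [    0     0  37/9   7/9 ]
R4 <- R4 - (25/18)*R2:  [      0       0    62/9  -142/9 ]
R4 <- R4 - (62/37)*R3:  [       0        0        0  -632/37 ]
Upper-triangular form:
[ -1    4     1       -3 ]
[  0  -18   -10       20 ]
[  0    0  37/9      7/9 ]
[  0    0     0  -632/37 ]
det(A) = (-1)^0 * (-1) * (-18) * (37/9) * (-632/37) = -1264  (0 row swaps -> sign +1)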